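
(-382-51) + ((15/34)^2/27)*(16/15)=-1126213/2601 = -432.99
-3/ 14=-0.21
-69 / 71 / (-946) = 69/67166 = 0.00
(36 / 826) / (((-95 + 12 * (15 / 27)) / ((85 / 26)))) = -459/284557 = 0.00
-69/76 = -0.91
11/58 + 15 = 881/58 = 15.19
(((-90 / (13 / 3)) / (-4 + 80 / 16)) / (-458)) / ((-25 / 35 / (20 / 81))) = -140/8931 = -0.02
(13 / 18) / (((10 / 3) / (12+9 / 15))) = 273/100 = 2.73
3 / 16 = 0.19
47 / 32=1.47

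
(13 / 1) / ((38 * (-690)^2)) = 13/18091800 = 0.00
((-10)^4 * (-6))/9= -20000/3 = -6666.67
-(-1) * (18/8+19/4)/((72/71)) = 497/72 = 6.90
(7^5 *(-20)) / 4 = -84035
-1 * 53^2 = -2809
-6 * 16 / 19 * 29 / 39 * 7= -6496/247 = -26.30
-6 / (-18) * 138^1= 46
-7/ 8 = -0.88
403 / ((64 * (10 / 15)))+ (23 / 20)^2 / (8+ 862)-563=-770546009/1392000 = -553.55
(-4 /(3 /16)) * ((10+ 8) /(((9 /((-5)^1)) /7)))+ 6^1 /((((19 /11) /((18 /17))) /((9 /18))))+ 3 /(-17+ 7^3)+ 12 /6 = 472950667/315894 = 1497.18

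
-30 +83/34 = -937/34 = -27.56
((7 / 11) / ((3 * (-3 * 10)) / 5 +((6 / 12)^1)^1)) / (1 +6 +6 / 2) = -1/275 = 0.00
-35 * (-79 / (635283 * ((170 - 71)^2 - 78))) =395/882408087 = 0.00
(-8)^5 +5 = -32763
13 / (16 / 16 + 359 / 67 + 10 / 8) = 3484/2039 = 1.71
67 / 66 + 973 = 64285/66 = 974.02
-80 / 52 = -20/13 = -1.54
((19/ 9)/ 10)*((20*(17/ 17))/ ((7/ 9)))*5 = 190/7 = 27.14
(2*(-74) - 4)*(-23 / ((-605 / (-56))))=195776/605 = 323.60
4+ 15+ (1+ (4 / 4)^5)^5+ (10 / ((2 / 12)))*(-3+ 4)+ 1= 112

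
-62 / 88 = -31/44 = -0.70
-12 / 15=-4/5 = -0.80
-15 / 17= -0.88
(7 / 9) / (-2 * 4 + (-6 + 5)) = -7/81 = -0.09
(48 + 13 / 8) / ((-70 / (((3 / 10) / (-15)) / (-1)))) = -397/28000 = -0.01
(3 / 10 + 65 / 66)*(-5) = -212/33 = -6.42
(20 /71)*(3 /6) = 10/71 = 0.14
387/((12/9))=1161/4 = 290.25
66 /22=3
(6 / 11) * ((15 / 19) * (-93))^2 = 11676150/3971 = 2940.36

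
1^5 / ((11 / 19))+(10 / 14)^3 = 7892/3773 = 2.09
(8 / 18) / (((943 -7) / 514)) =257/1053 = 0.24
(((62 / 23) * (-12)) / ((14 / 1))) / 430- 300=-10384686/34615 = -300.01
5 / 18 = 0.28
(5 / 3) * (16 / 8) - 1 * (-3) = 19/3 = 6.33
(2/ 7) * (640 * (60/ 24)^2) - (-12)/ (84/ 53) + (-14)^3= -11155/7 = -1593.57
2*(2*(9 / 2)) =18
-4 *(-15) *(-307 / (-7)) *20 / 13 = 368400/91 = 4048.35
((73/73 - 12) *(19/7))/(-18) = 209/126 = 1.66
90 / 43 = 2.09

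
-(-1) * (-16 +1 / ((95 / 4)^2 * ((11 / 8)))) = -1588272/99275 = -16.00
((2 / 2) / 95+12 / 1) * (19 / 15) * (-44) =-50204/75 = -669.39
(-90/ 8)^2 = 2025/16 = 126.56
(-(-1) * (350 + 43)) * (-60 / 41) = -23580/41 = -575.12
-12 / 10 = -6/5 = -1.20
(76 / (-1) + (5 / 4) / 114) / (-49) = 34651/22344 = 1.55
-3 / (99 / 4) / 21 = -4/693 = -0.01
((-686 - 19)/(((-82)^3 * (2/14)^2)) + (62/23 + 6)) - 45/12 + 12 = 215690213/12681464 = 17.01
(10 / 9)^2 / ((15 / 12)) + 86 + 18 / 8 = 28913/324 = 89.24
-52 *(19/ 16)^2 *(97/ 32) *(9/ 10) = -4096989/20480 = -200.05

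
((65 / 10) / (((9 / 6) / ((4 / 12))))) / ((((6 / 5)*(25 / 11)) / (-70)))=-1001/27 = -37.07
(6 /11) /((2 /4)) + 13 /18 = 359/198 = 1.81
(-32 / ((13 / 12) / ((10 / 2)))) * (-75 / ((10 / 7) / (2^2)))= 403200/13 = 31015.38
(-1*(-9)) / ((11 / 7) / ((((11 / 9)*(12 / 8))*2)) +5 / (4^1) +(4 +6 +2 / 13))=3276/4307 = 0.76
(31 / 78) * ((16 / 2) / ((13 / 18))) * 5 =3720/169 = 22.01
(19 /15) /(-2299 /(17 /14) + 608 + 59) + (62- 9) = 16573042/312705 = 53.00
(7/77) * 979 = 89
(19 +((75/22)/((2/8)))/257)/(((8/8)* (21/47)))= 42.64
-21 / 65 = -0.32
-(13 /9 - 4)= 23/9 = 2.56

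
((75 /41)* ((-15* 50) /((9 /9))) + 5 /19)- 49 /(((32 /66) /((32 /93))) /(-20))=-16329655/24149 = -676.20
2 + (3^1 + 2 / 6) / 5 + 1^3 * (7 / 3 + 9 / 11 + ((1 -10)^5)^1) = -649475/11 = -59043.18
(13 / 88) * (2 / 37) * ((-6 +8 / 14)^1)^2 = 4693/19943 = 0.24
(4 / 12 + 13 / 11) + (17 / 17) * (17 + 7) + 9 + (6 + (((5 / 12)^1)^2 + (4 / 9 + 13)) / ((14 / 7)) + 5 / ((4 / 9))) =185563/3168 = 58.57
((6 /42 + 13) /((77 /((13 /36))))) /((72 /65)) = 19435/349272 = 0.06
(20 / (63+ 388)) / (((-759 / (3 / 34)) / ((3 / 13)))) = -30/25216763 = 0.00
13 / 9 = 1.44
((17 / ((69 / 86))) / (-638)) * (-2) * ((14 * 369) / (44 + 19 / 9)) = 22658076/3044855 = 7.44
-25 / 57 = -0.44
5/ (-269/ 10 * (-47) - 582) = 50/6823 = 0.01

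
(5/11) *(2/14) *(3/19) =15/1463 = 0.01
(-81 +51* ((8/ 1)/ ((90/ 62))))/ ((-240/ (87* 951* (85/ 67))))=-468999281/5360 = -87499.87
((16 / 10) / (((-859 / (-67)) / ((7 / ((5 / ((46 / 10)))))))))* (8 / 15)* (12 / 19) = 2761472/10200625 = 0.27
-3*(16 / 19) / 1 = -48/19 = -2.53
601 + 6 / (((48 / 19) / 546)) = 7591/4 = 1897.75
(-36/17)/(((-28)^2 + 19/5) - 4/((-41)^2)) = -302580/112564463 = 0.00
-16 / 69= -0.23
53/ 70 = 0.76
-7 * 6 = -42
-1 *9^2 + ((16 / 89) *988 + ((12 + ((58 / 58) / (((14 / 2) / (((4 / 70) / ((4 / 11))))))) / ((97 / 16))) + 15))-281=-157.38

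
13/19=0.68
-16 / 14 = -8/7 = -1.14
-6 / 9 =-2/3 = -0.67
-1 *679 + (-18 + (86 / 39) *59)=-22109/39 = -566.90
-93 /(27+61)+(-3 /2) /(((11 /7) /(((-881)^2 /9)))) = -21732787/264 = -82321.16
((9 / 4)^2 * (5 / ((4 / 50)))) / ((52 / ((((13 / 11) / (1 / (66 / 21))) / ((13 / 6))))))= 30375/2912 = 10.43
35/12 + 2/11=3.10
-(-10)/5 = 2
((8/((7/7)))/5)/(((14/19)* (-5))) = -76/175 = -0.43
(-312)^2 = 97344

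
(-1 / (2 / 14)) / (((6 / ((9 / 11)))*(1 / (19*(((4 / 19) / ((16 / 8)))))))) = -21/11 = -1.91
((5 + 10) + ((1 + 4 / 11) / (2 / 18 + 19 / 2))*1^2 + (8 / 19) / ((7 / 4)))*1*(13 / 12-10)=-416582137/3037188 = -137.16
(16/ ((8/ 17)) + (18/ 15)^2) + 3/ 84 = 24833/700 = 35.48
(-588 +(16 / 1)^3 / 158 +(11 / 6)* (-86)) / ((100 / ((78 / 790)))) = -2217527/3120500 = -0.71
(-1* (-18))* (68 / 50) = 612/25 = 24.48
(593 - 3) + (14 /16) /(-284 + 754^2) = 383150721/649408 = 590.00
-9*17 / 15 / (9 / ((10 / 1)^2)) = -340/3 = -113.33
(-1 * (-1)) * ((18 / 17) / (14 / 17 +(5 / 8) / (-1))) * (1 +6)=37.33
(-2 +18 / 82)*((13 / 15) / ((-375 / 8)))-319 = -318.97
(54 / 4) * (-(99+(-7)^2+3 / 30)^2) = -59220747/200 = -296103.74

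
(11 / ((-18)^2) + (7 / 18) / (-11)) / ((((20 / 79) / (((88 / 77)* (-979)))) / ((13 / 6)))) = 91403/6804 = 13.43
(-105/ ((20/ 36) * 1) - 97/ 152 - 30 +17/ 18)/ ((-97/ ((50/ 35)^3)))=5342375/812763 = 6.57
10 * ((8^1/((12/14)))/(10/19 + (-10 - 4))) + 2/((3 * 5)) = -1087/160 = -6.79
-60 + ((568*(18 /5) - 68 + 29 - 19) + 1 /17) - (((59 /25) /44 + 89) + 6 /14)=240512599/130900 = 1837.38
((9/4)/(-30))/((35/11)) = -33/1400 = -0.02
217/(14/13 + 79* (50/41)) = 115661/51924 = 2.23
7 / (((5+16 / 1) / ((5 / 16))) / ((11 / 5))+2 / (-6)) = 0.23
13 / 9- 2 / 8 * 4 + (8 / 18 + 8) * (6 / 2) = 232/9 = 25.78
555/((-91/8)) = -4440/91 = -48.79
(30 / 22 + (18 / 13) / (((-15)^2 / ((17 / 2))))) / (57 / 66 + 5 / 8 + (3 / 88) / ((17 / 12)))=688432/735475 = 0.94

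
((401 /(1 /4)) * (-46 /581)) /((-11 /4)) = 295136/6391 = 46.18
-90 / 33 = -2.73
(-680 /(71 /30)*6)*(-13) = 1591200/71 = 22411.27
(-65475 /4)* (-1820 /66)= 9930375/22 = 451380.68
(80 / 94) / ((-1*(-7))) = 0.12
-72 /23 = -3.13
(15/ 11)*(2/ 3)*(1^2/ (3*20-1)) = 10/649 = 0.02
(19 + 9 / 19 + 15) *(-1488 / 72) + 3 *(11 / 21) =-283643/399 = -710.88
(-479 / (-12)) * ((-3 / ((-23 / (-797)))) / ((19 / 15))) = -5726445/1748 = -3276.00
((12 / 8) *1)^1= 3/2 = 1.50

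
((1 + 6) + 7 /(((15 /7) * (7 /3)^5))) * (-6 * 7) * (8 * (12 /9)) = -3157.16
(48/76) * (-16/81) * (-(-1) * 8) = -1.00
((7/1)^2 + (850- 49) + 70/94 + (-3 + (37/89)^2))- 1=315296380/372287 = 846.92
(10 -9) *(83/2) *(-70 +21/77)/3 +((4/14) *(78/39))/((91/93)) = -963.98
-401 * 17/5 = -6817/5 = -1363.40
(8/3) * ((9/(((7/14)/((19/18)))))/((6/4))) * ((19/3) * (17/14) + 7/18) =154736/567 = 272.90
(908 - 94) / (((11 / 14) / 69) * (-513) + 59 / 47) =-12319076/69409 = -177.49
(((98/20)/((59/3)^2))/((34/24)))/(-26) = -1323/3846505 = 0.00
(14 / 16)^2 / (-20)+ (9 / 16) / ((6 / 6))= 671/1280 = 0.52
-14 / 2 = -7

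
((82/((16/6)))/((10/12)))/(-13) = -369/130 = -2.84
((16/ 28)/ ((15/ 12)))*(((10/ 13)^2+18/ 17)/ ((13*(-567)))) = -75872/741190905 = 0.00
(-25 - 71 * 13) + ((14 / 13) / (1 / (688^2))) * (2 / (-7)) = -1905700/13 = -146592.31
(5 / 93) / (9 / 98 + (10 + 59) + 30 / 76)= 4655/6016356 = 0.00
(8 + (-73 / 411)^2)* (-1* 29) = -232.91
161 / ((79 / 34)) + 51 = 9503/79 = 120.29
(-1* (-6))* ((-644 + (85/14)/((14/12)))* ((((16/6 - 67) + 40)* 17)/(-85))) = -4569946/245 = -18652.84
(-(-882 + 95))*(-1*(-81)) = 63747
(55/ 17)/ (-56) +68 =64681/952 = 67.94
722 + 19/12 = 8683/12 = 723.58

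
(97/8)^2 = 9409/64 = 147.02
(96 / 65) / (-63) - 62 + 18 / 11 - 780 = -12618412/15015 = -840.39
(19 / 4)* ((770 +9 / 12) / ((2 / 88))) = 644347/4 = 161086.75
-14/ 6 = -7/3 = -2.33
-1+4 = 3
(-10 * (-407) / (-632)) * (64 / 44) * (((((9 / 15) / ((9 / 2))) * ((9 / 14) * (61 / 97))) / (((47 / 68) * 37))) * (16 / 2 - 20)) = 597312/2521127 = 0.24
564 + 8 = 572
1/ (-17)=-1/17 = -0.06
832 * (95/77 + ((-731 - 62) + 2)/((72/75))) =-158121080/231 = -684506.84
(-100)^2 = 10000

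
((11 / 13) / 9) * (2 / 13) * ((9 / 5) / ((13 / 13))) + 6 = 5092/845 = 6.03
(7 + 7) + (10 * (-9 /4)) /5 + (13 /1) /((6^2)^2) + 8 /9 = 13477/1296 = 10.40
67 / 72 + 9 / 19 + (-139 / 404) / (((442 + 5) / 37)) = 28322827/20587032 = 1.38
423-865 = -442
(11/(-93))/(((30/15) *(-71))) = 11/13206 = 0.00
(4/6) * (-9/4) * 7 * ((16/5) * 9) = -1512/5 = -302.40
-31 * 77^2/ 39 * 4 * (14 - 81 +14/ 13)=630062972/507 = 1242727.76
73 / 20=3.65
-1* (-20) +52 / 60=313/15 = 20.87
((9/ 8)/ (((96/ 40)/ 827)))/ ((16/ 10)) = 62025/256 = 242.29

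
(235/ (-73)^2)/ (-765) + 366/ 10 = 149206436/4076685 = 36.60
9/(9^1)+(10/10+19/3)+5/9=80/9 = 8.89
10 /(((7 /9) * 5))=18/7 = 2.57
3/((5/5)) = 3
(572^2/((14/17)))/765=163592/315 = 519.34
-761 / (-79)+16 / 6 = 2915/237 = 12.30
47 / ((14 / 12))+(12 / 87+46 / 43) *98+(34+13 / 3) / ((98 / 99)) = 24119145/122206 = 197.36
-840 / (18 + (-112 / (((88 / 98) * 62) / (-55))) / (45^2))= -2636550/56669 = -46.53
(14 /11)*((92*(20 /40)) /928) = 161/2552 = 0.06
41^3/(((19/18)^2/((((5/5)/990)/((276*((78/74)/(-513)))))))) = -68852079/624910 = -110.18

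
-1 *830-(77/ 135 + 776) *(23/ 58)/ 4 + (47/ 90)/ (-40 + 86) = -130669879/144072 = -906.98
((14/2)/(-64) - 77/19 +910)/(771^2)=1101499/722840256 = 0.00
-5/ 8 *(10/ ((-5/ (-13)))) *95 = -6175/4 = -1543.75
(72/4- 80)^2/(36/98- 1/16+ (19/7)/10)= 15068480/2259 = 6670.42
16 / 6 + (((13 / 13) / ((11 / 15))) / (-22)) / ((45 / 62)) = 937/363 = 2.58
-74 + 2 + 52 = -20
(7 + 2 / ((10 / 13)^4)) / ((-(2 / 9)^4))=-417023721/80000 = -5212.80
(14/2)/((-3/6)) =-14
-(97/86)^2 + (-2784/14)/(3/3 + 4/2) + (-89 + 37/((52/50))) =-81424545/673036 = -120.98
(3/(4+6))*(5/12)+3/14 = 19/56 = 0.34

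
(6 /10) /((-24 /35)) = -7/8 = -0.88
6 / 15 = 2/5 = 0.40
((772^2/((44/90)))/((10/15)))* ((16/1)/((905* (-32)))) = -2011446/1991 = -1010.27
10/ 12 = 5/6 = 0.83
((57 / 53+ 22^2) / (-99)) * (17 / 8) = -437053/41976 = -10.41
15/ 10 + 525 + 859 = 2771/2 = 1385.50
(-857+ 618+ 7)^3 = -12487168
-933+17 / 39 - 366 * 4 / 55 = -2057446/2145 = -959.18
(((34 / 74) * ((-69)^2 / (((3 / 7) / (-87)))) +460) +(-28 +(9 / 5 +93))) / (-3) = 27351199/185 = 147844.32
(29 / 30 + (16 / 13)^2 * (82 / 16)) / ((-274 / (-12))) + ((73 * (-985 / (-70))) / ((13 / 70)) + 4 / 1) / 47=13677816/115765 = 118.15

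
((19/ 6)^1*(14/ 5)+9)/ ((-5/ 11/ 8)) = -23584/75 = -314.45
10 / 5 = 2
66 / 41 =1.61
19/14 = 1.36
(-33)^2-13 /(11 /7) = 1080.73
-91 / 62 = -1.47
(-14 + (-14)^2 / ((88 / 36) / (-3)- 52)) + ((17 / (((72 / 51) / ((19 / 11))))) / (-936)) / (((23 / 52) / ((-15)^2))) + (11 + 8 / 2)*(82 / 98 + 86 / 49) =181931579/18446736 = 9.86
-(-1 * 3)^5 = 243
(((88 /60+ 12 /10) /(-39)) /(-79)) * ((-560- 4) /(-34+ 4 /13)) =752/51903 = 0.01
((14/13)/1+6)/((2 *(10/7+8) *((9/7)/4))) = 1.17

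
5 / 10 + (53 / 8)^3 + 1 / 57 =8501093/29184 = 291.29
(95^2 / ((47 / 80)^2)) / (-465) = -11552000/205437 = -56.23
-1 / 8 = -0.12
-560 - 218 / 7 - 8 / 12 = -12428/21 = -591.81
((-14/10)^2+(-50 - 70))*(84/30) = -41314/125 = -330.51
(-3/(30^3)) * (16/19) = -2/21375 = 0.00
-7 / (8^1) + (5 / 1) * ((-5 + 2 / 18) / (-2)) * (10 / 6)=4211/216 = 19.50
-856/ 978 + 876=427936/489 = 875.12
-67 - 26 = -93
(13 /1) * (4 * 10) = 520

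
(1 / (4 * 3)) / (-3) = -1/36 = -0.03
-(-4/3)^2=-16/9 = -1.78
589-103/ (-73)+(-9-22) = 40837/73 = 559.41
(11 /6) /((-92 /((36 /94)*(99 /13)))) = -3267/56212 = -0.06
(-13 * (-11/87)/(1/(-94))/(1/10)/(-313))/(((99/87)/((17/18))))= 103870/25353 = 4.10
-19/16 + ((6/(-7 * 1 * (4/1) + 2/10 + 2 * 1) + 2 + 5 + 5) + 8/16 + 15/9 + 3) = 32501/2064 = 15.75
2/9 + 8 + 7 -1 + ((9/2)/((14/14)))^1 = 337/18 = 18.72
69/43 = 1.60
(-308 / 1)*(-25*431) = 3318700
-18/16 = -9/8 = -1.12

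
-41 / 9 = -4.56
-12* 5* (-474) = 28440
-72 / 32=-9/4 = -2.25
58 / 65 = 0.89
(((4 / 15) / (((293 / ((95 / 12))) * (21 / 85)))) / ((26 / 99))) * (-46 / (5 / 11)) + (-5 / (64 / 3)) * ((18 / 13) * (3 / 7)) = -29121083/2559648 = -11.38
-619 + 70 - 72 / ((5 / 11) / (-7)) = 2799/5 = 559.80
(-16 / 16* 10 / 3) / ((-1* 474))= 5/711 = 0.01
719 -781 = -62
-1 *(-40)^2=-1600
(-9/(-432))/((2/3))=1/32 = 0.03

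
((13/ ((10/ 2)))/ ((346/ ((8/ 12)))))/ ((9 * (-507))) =-1/910845 = 0.00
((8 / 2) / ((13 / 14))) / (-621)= -56/8073 = -0.01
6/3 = 2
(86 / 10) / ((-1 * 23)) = -43/115 = -0.37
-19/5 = -3.80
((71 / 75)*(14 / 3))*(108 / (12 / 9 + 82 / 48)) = 156.86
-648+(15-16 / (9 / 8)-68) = -6437/9 = -715.22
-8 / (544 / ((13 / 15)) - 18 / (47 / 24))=-611/47238 = -0.01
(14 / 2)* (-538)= -3766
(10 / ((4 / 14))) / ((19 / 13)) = 455/19 = 23.95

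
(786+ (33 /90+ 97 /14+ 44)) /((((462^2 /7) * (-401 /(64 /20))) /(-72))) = 0.02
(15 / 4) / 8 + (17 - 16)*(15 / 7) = 585/224 = 2.61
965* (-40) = -38600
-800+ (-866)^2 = 749156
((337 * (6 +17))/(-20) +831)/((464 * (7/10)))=1267/928 = 1.37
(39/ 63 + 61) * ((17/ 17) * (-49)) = -9058/3 = -3019.33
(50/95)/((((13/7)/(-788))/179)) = -9873640/247 = -39974.25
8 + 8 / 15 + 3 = 173/15 = 11.53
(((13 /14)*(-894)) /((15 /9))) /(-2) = 17433/70 = 249.04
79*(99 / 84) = 2607/28 = 93.11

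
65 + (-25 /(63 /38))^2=1160485/3969 = 292.39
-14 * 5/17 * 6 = -420/17 = -24.71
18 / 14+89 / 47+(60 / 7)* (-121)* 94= -97488.25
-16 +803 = 787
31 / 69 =0.45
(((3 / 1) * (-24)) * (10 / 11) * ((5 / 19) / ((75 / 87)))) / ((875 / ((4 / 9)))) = -1856/182875 = -0.01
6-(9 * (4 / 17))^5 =-51947034/1419857 = -36.59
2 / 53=0.04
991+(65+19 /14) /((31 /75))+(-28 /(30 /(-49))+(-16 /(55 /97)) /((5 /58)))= 311483413/358050 = 869.94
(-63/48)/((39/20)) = -35/52 = -0.67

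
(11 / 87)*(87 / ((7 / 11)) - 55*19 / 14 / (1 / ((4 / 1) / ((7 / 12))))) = -67397/1421 = -47.43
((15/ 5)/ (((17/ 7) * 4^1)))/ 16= 21/1088 = 0.02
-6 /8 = -3/4 = -0.75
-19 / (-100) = 19/100 = 0.19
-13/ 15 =-0.87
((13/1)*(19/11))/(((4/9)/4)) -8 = 2135/11 = 194.09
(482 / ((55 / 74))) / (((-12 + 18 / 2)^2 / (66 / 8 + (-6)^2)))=526103/165 = 3188.50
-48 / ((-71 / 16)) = 768/71 = 10.82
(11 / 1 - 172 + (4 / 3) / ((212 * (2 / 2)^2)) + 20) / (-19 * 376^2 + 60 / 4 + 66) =22418/427084017 = 0.00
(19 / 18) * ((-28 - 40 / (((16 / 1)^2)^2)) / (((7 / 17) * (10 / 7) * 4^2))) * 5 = -74090063/4718592 = -15.70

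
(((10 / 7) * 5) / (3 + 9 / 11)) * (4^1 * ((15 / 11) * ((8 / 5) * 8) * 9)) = 57600/49 = 1175.51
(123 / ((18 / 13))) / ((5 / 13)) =230.97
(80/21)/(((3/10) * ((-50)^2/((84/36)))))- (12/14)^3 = -143056/231525 = -0.62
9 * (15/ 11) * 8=1080/11 = 98.18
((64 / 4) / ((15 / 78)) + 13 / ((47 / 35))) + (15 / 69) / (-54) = 27107959/291870 = 92.88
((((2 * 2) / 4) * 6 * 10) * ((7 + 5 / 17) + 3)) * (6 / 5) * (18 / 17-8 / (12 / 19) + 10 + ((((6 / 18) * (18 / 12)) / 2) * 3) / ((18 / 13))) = -228375/289 = -790.22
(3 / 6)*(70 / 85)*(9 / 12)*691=14511/68 = 213.40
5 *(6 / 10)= 3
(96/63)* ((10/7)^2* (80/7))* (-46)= -11776000/7203 = -1634.87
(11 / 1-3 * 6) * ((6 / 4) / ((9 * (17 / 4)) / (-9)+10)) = -42/23 = -1.83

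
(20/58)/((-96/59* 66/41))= -0.13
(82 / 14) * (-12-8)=-820/7 = -117.14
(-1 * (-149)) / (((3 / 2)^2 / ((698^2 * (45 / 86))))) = 725933960/43 = 16882185.12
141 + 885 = 1026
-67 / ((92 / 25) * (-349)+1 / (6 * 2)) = 20100/385271 = 0.05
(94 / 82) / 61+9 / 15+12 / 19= 297082/237595 = 1.25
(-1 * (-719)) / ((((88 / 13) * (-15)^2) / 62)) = 289757/9900 = 29.27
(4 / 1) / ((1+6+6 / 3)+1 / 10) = 40/91 = 0.44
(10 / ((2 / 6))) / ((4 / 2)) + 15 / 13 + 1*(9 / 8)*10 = 1425/52 = 27.40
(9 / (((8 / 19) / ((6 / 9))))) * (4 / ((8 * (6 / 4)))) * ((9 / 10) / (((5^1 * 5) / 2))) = 171/500 = 0.34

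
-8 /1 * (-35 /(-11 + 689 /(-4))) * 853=-955360/733 = -1303.36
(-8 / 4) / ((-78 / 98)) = 98/39 = 2.51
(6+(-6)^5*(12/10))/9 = -15542/15 = -1036.13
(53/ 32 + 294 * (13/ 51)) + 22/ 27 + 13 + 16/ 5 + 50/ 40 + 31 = 9243323/73440 = 125.86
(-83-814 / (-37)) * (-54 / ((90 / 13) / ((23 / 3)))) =18239/5 = 3647.80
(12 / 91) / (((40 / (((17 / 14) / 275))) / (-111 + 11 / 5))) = -6936/4379375 = 0.00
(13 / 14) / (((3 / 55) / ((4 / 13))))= 5.24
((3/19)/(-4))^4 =81/33362176 = 0.00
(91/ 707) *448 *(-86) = -500864/101 = -4959.05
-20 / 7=-2.86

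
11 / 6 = 1.83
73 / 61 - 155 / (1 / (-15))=141898/61 = 2326.20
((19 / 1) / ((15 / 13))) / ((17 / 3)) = 247/85 = 2.91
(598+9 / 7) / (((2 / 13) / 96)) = 2617680/7 = 373954.29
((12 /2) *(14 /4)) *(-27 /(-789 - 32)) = 567/821 = 0.69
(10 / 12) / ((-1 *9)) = -5/54 = -0.09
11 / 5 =2.20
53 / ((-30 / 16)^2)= 3392/225 = 15.08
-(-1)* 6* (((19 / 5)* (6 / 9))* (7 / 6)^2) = 931/45 = 20.69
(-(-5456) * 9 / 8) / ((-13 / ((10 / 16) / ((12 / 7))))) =-35805/208 = -172.14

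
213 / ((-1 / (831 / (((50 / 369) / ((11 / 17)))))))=-718455177/850 = -845241.38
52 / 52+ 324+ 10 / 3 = 985/3 = 328.33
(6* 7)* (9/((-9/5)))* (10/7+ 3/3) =-510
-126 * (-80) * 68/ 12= 57120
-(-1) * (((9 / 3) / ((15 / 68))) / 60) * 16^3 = 69632/75 = 928.43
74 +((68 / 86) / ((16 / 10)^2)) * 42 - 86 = 669/688 = 0.97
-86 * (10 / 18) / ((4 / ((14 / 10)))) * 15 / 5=-301/6 = -50.17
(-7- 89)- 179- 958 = -1233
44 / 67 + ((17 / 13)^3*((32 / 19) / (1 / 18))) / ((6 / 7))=223039604/2796781 = 79.75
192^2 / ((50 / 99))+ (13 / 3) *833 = 5745029/75 = 76600.39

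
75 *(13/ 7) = 975/7 = 139.29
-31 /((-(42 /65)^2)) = 130975/1764 = 74.25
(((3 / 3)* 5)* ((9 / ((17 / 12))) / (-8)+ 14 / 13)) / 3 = 625/1326 = 0.47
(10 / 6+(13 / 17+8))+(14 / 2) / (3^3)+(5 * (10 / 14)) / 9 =35624/3213 = 11.09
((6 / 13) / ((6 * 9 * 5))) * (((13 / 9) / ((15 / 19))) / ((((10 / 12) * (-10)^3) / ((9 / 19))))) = -1/562500 = 0.00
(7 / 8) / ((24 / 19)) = 133/192 = 0.69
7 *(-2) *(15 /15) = -14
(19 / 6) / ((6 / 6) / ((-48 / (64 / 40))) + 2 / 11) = 1045/49 = 21.33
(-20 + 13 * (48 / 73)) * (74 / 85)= -61864/6205 = -9.97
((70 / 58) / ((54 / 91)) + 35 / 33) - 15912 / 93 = -89714249/534006 = -168.00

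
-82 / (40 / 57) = -2337/20 = -116.85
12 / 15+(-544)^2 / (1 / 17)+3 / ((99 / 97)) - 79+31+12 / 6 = 830093507/165 = 5030869.74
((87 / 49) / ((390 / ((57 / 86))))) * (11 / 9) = 6061/1643460 = 0.00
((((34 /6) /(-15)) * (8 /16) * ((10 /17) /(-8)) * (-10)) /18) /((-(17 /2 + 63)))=5/46332 = 0.00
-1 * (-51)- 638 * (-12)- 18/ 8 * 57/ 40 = 1232607/160 = 7703.79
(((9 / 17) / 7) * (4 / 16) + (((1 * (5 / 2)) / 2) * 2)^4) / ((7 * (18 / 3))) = 74411/79968 = 0.93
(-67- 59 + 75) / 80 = -51/80 = -0.64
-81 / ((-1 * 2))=81/2 = 40.50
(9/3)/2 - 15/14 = 3/7 = 0.43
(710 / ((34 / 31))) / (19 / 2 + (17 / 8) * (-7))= -120.44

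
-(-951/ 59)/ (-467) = -0.03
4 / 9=0.44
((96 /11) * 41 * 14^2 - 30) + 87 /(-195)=50122871/715 = 70101.92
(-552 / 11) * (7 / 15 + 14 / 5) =-9016/55 = -163.93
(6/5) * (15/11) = 18/11 = 1.64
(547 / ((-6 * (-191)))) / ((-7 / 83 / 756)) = -817218/191 = -4278.63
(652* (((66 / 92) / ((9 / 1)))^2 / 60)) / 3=19723/856980 = 0.02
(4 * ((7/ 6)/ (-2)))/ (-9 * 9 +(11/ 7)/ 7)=343/11874 = 0.03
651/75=8.68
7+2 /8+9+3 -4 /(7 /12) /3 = 475/28 = 16.96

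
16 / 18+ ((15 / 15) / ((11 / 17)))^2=3569/1089 = 3.28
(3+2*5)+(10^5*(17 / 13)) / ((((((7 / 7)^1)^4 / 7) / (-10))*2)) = -59499831/13 = -4576910.08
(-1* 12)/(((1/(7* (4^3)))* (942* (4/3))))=-672/157 = -4.28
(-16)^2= 256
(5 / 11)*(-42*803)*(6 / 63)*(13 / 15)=-1265.33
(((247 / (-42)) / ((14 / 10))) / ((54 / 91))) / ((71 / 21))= -16055/7668 = -2.09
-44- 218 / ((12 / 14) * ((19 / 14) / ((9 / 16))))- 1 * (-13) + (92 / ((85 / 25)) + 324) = 214.64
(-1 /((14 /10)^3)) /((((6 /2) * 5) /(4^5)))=-25600/1029 = -24.88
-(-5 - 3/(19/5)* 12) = 14.47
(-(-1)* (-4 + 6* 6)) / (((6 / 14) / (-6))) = -448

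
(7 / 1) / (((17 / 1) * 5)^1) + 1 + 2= 262/85 = 3.08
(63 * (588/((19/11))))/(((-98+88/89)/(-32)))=193419072/27341 = 7074.32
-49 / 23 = -2.13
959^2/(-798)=-131383/114 = -1152.48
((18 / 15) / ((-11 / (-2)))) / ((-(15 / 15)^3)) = -12/55 = -0.22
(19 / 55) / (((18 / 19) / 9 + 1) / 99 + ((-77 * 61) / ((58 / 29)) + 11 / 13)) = -28158/191356355 = 0.00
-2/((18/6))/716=-1/1074 = 0.00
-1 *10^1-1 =-11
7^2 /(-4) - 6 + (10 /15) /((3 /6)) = -203/12 = -16.92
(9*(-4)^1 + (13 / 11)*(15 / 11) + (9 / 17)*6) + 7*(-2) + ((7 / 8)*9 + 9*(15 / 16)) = -951139/32912 = -28.90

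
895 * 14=12530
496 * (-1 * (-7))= 3472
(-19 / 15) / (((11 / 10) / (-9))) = 114/11 = 10.36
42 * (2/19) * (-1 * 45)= -3780/19 = -198.95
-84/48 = -7/4 = -1.75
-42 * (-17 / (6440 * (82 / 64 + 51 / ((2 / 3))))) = 408/286235 = 0.00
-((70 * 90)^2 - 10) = -39689990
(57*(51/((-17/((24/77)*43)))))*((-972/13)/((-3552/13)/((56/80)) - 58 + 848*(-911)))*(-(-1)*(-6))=514592352/386874653 = 1.33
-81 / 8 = -10.12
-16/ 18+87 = 775/9 = 86.11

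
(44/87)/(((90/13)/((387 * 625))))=1537250/87 = 17669.54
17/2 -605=-596.50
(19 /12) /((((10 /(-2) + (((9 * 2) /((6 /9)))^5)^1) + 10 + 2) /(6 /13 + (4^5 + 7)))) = 13409/117812136 = 0.00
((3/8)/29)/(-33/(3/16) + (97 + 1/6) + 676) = 9/415628 = 0.00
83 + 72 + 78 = 233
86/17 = 5.06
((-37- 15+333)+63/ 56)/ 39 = 2257/312 = 7.23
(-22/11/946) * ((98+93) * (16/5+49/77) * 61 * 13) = -1228.47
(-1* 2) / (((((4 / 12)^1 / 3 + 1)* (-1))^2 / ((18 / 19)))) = -729/475 = -1.53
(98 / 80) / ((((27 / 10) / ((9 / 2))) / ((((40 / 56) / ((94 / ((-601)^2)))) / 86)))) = 12642035/194016 = 65.16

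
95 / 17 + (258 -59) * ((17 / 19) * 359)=20648254/323 = 63926.48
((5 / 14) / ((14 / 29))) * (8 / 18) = 145/441 = 0.33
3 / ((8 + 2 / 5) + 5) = 15/67 = 0.22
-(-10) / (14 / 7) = 5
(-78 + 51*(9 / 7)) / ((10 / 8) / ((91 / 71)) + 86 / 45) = -4.31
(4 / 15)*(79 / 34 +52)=3694/255 = 14.49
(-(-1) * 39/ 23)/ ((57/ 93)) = 1209/437 = 2.77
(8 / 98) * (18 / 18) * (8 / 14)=16/343 = 0.05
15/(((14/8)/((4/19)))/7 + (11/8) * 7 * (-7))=-80/353 = -0.23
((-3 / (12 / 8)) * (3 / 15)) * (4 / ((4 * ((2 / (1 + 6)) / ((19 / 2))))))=-133/10 = -13.30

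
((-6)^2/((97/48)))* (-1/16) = -108/97 = -1.11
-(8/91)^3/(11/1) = -512/8289281 = 0.00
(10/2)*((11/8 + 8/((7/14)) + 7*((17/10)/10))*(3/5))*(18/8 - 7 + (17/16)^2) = -10325853/51200 = -201.68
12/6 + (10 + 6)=18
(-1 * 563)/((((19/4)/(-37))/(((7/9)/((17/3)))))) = 583268/969 = 601.93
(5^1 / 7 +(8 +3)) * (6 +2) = 656/7 = 93.71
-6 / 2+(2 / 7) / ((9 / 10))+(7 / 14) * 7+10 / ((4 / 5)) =839/63 = 13.32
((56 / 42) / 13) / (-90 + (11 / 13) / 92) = -368/322887 = 0.00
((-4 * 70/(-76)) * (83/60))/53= 581/6042 = 0.10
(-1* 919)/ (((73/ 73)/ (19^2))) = -331759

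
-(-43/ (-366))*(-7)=301/366 = 0.82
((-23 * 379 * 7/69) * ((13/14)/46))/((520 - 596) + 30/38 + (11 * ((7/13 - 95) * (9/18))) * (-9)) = -1216969/313634532 = 0.00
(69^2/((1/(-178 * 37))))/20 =-15677973/10 = -1567797.30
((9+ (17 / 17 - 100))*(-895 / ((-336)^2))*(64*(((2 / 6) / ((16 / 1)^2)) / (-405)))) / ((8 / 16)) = -895/3048192 = 0.00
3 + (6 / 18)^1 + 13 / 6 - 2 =7/2 = 3.50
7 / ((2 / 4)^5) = 224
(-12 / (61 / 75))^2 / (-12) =-67500/3721 = -18.14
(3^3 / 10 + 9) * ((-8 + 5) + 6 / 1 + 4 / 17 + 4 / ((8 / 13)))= 38727/340 = 113.90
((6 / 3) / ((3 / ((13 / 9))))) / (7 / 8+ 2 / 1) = 208/621 = 0.33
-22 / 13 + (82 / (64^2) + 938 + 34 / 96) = 74814655/79872 = 936.68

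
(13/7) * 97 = 1261/7 = 180.14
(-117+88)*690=-20010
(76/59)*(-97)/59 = -7372/3481 = -2.12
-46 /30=-1.53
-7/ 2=-3.50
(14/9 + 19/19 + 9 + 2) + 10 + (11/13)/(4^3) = 176483/7488 = 23.57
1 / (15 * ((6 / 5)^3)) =25/648 = 0.04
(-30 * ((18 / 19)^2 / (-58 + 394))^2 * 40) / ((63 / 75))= -455625/44700103 = -0.01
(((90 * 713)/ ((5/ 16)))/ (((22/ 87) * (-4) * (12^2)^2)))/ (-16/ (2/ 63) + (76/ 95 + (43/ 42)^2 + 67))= 15197595/675494864 = 0.02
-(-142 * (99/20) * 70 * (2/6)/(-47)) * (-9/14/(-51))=-4.40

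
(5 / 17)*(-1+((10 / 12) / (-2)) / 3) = -205/612 = -0.33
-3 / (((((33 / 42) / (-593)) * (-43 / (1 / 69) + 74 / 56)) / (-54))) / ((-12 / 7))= -21967092/913429 = -24.05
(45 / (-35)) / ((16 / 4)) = -0.32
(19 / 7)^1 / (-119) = -19/833 = -0.02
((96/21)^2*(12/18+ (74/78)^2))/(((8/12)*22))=2.23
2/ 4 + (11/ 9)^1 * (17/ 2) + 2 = 116/9 = 12.89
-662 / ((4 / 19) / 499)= -3138211/2 = -1569105.50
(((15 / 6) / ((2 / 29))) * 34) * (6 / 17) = 435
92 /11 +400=4492/11 = 408.36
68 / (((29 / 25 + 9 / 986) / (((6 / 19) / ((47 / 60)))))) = 603432000/25735367 = 23.45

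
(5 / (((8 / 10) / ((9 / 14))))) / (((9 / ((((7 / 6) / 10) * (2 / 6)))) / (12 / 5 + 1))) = 17/288 = 0.06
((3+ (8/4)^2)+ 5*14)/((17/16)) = 1232/17 = 72.47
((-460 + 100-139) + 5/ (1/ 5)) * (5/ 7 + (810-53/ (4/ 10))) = -2250315/7 = -321473.57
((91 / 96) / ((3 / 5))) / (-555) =-91/31968 = 0.00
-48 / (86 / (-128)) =3072/43 = 71.44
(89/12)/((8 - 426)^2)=89/2096688 = 0.00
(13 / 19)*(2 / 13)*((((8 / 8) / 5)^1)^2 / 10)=1/2375 = 0.00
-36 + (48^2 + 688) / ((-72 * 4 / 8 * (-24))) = -1757/54 = -32.54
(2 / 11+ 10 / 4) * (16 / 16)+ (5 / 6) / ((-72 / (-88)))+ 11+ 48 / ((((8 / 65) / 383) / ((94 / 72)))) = 195025.53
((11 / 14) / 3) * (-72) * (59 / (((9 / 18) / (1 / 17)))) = -15576/119 = -130.89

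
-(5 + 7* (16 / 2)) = -61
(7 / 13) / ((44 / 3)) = 21/572 = 0.04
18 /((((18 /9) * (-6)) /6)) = -9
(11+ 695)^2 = 498436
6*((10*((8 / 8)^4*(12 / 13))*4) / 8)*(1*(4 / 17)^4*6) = 552960/1085773 = 0.51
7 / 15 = 0.47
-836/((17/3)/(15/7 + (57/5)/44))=-210843/595 = -354.36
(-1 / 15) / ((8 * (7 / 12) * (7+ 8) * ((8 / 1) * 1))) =-1/8400 = 0.00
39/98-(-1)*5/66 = 766/1617 = 0.47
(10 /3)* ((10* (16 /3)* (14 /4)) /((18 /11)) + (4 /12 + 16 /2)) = 33050/81 = 408.02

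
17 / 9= 1.89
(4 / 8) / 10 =1/20 = 0.05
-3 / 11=-0.27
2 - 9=-7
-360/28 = -90/7 = -12.86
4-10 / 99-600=-59014/99 = -596.10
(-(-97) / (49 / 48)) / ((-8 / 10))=-5820/49 = -118.78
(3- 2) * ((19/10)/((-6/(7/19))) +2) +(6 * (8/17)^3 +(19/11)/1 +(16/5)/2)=18923327/3242580 = 5.84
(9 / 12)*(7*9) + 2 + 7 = 225/4 = 56.25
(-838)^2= 702244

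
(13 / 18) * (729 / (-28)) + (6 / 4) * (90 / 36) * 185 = 674.95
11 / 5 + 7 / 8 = 123/40 = 3.08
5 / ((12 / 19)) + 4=143/12 = 11.92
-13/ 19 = -0.68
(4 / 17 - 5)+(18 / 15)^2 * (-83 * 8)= -408393/425 = -960.92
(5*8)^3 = 64000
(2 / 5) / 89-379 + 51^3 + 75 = 58894417/445 = 132347.00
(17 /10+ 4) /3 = 19/10 = 1.90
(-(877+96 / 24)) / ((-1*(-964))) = -881/964 = -0.91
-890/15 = -59.33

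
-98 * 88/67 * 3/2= -12936/67 = -193.07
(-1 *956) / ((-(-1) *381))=-956/381 = -2.51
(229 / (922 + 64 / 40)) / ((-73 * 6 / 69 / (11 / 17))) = -289685/11461876 = -0.03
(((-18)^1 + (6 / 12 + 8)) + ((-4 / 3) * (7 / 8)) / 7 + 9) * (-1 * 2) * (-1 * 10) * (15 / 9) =-200/9 = -22.22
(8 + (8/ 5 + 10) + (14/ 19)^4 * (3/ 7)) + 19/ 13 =179479609/8470865 = 21.19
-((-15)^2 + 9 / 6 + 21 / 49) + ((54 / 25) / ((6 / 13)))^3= -27218043/218750 = -124.43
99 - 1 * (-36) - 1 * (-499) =634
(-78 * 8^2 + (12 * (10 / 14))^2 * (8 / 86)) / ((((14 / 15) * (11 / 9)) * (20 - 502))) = 1470960/162239 = 9.07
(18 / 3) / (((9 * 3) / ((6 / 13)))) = 4/39 = 0.10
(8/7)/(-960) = -1/840 = 0.00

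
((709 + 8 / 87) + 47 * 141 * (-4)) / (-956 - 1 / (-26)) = 11671426/432477 = 26.99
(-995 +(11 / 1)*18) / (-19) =797/19 = 41.95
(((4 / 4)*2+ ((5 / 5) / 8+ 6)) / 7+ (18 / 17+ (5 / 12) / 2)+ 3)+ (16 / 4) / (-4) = 6323/1428 = 4.43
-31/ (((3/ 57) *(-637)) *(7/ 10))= 5890/4459 = 1.32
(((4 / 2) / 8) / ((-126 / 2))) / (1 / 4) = -1/63 = -0.02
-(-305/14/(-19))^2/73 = -93025/5165188 = -0.02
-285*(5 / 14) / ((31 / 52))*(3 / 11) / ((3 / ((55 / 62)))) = -92625/6727 = -13.77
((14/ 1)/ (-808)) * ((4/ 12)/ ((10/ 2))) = -7/6060 = 0.00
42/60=7/10 = 0.70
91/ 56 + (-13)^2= 1365/8 = 170.62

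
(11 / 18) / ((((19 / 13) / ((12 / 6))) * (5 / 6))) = 286/285 = 1.00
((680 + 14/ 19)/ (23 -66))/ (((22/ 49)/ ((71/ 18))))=-22498693/161766 = -139.08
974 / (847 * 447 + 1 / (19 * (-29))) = 268337/104306779 = 0.00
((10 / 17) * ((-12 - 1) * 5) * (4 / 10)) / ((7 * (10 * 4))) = -13/238 = -0.05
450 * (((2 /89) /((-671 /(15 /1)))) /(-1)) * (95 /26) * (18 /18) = 641250/776347 = 0.83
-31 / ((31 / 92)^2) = -8464/31 = -273.03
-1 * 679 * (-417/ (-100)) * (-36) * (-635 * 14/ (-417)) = 10865358/5 = 2173071.60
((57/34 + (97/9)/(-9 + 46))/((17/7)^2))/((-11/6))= -1091671/5998773 = -0.18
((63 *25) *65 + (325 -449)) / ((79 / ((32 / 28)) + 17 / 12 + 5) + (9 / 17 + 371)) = 41718408/182405 = 228.71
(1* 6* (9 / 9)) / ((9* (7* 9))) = 2/189 = 0.01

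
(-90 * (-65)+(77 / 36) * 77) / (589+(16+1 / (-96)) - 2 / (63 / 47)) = 12125624/1216651 = 9.97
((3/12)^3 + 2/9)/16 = 137/9216 = 0.01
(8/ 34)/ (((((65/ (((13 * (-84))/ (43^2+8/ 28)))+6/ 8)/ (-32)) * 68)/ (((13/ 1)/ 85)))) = 20384/131594705 = 0.00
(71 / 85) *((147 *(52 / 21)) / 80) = 6461/1700 = 3.80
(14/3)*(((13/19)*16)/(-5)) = -2912/285 = -10.22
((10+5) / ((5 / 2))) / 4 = 3/2 = 1.50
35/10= 7/2 = 3.50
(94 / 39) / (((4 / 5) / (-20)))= -2350/39 = -60.26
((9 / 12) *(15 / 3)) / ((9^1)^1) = 5/12 = 0.42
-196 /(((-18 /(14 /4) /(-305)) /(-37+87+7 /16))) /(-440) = 5628287/4224 = 1332.45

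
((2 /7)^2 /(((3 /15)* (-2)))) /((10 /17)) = -17/49 = -0.35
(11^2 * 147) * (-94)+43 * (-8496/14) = -1698072.86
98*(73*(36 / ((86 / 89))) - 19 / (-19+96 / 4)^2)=286437634/1075 = 266453.61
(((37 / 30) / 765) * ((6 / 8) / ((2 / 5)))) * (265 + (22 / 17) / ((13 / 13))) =18611/23120 = 0.80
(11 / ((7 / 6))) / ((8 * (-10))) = -33/280 = -0.12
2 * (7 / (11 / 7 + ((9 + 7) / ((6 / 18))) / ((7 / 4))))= 14/29 = 0.48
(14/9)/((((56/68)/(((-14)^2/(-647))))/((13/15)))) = -43316/87345 = -0.50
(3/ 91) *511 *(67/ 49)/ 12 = 4891/2548 = 1.92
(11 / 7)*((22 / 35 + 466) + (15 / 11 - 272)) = 75457/245 = 307.99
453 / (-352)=-453/352 = -1.29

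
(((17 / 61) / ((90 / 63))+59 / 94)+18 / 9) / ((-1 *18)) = -2248/14335 = -0.16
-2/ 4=-1/2 = -0.50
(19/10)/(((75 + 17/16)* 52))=38/79105 = 0.00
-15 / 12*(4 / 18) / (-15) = 1/54 = 0.02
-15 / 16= -0.94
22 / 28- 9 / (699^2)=597165/760046 = 0.79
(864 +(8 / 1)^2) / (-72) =-12.89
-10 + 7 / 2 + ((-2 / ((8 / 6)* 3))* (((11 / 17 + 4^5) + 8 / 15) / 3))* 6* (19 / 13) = -9977093/6630 = -1504.84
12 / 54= 0.22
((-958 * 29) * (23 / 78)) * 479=-153037147/39 = -3924029.41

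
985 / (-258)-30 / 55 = -12383/2838 = -4.36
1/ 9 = 0.11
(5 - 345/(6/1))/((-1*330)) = 7/44 = 0.16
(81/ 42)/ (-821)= -27/11494 = 0.00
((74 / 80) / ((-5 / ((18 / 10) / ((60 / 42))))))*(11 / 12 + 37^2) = -12773103/40000 = -319.33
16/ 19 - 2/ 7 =74/133 = 0.56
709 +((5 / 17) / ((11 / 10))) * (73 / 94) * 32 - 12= 6184333/8789 = 703.64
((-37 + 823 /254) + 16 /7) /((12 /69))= -1287103/7112 = -180.98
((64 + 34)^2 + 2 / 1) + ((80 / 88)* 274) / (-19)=2004914/209 = 9592.89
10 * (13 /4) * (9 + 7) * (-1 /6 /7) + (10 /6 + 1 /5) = -368/35 = -10.51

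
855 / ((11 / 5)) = 4275/11 = 388.64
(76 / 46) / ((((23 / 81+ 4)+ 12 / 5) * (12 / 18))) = 23085/62261 = 0.37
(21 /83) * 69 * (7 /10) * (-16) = -195.53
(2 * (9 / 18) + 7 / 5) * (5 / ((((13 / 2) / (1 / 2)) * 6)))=2/13 = 0.15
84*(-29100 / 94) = -1222200/47 = -26004.26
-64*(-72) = 4608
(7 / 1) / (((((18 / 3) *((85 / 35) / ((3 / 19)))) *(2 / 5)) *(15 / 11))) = 539/3876 = 0.14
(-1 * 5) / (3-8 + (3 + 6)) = -5/4 = -1.25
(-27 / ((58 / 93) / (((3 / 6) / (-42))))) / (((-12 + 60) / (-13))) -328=-8526379/25984 = -328.14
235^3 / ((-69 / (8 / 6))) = -51911500/207 = -250780.19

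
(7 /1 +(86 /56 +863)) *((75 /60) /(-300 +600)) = 3.63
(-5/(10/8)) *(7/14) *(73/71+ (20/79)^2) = -2.18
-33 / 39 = -0.85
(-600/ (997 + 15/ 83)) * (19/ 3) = -157700/41383 = -3.81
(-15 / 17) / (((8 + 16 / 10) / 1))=-25/272 = -0.09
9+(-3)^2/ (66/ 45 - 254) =33957/3788 = 8.96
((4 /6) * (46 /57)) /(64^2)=23/175104 = 0.00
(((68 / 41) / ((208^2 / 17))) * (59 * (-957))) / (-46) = 16317807/20398976 = 0.80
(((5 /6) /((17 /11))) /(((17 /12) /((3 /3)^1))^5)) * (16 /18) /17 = 2027520/410338673 = 0.00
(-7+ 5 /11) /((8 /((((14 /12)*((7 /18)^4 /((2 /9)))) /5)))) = -16807/855360 = -0.02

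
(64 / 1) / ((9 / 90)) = 640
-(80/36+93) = -857/9 = -95.22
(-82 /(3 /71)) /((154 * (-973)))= 0.01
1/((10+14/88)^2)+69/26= 13837157/5195034 = 2.66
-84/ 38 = -42/19 = -2.21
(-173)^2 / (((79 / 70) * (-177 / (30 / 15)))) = -4190060/13983 = -299.65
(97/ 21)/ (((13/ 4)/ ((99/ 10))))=6402/455 = 14.07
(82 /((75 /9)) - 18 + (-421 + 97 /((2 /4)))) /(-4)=5879/100 = 58.79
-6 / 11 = -0.55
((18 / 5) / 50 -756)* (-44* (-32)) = -133043328/125 = -1064346.62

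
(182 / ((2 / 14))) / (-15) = -1274/15 = -84.93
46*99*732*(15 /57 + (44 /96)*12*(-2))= -680039712/19 = -35791563.79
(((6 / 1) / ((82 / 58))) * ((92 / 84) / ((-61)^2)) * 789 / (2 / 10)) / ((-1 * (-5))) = 1052526/1067927 = 0.99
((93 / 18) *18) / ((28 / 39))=3627/28 = 129.54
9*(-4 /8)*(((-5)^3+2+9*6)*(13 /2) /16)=8073/64 = 126.14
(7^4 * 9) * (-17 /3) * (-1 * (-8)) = -979608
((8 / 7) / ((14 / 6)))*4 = 96/49 = 1.96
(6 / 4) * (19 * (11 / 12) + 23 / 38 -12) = 1373/152 = 9.03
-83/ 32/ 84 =-83/2688 = -0.03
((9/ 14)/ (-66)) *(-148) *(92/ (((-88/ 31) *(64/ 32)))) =-79143/3388 = -23.36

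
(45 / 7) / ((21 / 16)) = 240/49 = 4.90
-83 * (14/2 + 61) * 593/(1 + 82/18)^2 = -67774563/625 = -108439.30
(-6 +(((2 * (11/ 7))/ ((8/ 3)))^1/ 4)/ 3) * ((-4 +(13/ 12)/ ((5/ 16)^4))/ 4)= -4851079/30000 = -161.70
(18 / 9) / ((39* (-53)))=-2/2067 = 0.00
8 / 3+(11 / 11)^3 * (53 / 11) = 247/33 = 7.48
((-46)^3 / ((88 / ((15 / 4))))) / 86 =-182505/3784 = -48.23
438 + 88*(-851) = -74450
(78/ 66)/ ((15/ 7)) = 91/165 = 0.55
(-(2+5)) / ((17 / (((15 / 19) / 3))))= -35/323 = -0.11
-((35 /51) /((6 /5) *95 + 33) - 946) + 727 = 1791778/1071 = 1673.00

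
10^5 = 100000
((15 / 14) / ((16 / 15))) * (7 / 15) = 15/32 = 0.47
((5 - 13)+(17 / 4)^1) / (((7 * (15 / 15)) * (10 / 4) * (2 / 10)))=-15/14 = -1.07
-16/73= -0.22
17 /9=1.89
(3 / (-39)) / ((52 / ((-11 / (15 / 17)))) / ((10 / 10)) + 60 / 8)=-374/16185 = -0.02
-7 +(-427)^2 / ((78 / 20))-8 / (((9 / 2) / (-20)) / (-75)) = 1719017/39 = 44077.36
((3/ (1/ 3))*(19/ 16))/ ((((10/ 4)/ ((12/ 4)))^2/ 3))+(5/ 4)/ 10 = 9259/200 = 46.30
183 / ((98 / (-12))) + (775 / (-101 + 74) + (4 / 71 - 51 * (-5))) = 19157116/93933 = 203.94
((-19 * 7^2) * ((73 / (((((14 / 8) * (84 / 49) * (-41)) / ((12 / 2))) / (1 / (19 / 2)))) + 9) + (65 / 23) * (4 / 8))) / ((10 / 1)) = -17625741/18860 = -934.56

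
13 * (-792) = -10296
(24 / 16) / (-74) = -3/148 = -0.02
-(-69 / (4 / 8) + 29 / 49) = 6733/49 = 137.41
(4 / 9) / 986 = 2/4437 = 0.00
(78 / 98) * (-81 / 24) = -1053/392 = -2.69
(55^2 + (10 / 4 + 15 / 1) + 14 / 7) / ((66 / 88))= 12178/3 = 4059.33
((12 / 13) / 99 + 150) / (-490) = -32177/105105 = -0.31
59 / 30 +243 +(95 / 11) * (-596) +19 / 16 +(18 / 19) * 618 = -216472747/50160 = -4315.64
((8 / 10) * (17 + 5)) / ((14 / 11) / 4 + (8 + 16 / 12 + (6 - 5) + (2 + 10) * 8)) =0.17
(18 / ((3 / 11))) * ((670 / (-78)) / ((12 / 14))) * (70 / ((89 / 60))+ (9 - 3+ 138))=-146309240/1157 = -126455.70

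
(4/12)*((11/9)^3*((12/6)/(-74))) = -0.02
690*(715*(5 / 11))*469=105173250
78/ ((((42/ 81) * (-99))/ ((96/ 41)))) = -11232/3157 = -3.56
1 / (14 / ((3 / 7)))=3/98 = 0.03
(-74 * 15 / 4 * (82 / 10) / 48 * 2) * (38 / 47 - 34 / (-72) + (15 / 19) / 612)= -531439991/4372128 = -121.55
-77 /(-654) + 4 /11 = 3463/7194 = 0.48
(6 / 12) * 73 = 73/2 = 36.50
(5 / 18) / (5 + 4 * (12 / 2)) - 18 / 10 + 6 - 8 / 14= 66469/18270 = 3.64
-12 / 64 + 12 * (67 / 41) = 12741/656 = 19.42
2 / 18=1/9 = 0.11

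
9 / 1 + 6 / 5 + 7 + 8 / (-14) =582/35 = 16.63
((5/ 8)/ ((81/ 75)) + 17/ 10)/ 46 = 0.05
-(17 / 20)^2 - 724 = -289889/400 = -724.72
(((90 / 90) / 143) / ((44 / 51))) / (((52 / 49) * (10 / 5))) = 2499/654368 = 0.00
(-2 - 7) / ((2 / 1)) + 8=7/2 = 3.50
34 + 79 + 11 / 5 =115.20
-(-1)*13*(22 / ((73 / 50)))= 14300/73 = 195.89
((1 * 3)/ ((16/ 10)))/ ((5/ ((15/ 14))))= 45/112 = 0.40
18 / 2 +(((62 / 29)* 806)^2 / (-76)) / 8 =-155787427/31958 = -4874.76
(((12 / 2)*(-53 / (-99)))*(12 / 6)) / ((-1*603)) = -212/19899 = -0.01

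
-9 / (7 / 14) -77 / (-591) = -10561/591 = -17.87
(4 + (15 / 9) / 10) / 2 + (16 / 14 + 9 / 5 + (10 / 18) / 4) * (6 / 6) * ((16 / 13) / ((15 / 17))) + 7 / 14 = 1690901/245700 = 6.88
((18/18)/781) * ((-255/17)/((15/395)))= -395/781 = -0.51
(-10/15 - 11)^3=-42875/27 = -1587.96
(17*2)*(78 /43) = 2652/43 = 61.67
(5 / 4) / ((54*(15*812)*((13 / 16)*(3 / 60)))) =10/213759 = 0.00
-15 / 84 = -5/28 = -0.18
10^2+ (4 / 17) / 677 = 1150904/11509 = 100.00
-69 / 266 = -0.26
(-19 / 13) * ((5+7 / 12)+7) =-2869/156 = -18.39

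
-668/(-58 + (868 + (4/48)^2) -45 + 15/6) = -96192/110521 = -0.87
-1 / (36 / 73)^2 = -5329/1296 = -4.11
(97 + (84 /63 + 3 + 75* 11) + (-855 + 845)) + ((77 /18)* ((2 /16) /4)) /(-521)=274987891/300096 = 916.33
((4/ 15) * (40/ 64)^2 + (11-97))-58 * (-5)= 9797/48 = 204.10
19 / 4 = 4.75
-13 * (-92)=1196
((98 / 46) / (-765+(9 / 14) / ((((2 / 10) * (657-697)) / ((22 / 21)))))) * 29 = -557032/6897999 = -0.08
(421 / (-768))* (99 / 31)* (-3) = 41679/7936 = 5.25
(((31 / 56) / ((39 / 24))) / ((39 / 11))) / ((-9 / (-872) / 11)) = 3270872/31941 = 102.40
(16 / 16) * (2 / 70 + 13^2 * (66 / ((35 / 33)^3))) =400842523/42875 = 9349.10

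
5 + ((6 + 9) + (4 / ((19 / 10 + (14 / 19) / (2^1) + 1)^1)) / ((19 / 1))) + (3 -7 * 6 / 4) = 12.56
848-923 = -75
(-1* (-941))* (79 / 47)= 74339/47 = 1581.68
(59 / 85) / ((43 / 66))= 3894/3655 = 1.07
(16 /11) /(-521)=-16/5731 = 0.00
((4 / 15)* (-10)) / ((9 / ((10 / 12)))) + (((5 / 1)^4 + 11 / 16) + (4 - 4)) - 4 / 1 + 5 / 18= 805747/1296 = 621.72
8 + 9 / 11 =97/11 = 8.82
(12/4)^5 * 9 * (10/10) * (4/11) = 8748/11 = 795.27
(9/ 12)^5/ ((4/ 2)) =243/2048 = 0.12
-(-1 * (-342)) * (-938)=320796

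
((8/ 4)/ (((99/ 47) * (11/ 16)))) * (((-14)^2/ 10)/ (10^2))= 36848/136125 = 0.27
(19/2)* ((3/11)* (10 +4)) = 399/11 = 36.27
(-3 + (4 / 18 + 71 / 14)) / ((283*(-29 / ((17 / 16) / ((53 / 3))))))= -4913/292300512 = 0.00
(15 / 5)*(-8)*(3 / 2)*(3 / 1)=-108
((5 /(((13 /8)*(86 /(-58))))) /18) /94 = -290/236457 = 0.00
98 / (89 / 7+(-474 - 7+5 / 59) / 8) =-161896/78305 = -2.07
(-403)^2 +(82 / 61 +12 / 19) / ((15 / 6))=188232947/1159 = 162409.79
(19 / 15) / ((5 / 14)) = 3.55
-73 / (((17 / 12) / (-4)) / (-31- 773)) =-2817216/17 = -165718.59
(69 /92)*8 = 6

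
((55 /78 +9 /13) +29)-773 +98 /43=-2483045/3354 = -740.32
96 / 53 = 1.81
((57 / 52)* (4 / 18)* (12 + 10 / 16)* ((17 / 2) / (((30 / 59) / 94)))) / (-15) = -90463579/280800 = -322.16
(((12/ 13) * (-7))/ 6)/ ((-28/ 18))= 9/13 = 0.69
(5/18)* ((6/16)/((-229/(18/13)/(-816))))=1530/2977 = 0.51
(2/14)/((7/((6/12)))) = 1/98 = 0.01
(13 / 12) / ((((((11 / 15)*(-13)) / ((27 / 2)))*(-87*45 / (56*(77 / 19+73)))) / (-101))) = -1035048/6061 = -170.77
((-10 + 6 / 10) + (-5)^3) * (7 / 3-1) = -896/5 = -179.20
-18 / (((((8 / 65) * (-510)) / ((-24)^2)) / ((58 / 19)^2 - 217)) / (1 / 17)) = -210524184/104329 = -2017.89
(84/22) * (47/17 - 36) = -23730/187 = -126.90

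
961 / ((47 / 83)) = 1697.09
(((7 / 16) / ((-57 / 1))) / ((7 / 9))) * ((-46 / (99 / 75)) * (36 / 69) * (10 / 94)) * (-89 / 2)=-33375/39292 = -0.85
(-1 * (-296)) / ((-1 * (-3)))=296/3 = 98.67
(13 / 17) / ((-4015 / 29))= -377/68255 = -0.01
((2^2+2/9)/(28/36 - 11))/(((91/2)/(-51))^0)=-19/46 = -0.41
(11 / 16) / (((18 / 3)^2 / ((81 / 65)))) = 99/4160 = 0.02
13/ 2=6.50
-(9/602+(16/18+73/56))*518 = -1143.44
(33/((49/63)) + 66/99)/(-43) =-905/903 = -1.00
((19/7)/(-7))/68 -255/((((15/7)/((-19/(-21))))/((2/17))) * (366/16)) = -0.56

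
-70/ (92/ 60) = -1050/23 = -45.65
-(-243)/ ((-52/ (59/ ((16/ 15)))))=-215055/832 = -258.48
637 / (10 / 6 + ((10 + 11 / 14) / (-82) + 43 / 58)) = 63621012/227369 = 279.81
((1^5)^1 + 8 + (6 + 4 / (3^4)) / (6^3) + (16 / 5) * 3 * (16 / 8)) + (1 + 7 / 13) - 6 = 13514089/568620 = 23.77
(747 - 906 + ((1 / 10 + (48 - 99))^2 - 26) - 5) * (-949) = -227836869/100 = -2278368.69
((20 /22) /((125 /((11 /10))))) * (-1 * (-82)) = 82/125 = 0.66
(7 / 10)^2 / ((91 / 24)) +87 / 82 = 31719/26650 = 1.19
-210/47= -4.47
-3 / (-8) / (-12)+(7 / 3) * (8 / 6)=887/288 = 3.08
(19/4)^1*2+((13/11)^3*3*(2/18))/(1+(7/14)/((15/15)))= 236389/23958 = 9.87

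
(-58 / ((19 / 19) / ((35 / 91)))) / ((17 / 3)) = -3.94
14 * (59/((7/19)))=2242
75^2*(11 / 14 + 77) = 6125625/14 = 437544.64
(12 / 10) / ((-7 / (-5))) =6/7 = 0.86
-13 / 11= -1.18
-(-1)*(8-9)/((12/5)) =-5/12 = -0.42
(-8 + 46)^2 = 1444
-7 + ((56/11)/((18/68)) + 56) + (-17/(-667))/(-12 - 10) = 9011017/132066 = 68.23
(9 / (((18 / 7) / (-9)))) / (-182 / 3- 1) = 189/370 = 0.51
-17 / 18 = -0.94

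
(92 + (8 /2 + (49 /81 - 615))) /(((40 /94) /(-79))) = 15590887/162 = 96240.04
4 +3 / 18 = 25/6 = 4.17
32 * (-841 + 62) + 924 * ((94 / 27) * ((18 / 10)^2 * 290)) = 14988304/5 = 2997660.80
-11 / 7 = -1.57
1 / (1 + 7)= 0.12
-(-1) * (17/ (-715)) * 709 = -12053/715 = -16.86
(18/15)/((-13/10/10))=-120/13 = -9.23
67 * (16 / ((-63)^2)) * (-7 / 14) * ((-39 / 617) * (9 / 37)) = 6968/3355863 = 0.00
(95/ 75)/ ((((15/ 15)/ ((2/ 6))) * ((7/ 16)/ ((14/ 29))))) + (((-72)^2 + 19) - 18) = 6767033/1305 = 5185.47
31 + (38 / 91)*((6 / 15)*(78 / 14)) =7823/245 = 31.93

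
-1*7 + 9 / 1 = 2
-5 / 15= -1/3 = -0.33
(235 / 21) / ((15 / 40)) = 1880/63 = 29.84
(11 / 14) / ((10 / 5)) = 0.39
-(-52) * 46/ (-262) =-1196/131 = -9.13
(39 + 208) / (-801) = -247/801 = -0.31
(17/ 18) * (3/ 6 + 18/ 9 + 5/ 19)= 595/228 = 2.61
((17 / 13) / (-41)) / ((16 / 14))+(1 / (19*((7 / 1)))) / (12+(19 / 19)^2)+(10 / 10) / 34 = 20073/9640904 = 0.00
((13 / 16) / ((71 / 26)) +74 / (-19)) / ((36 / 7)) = -271747/388512 = -0.70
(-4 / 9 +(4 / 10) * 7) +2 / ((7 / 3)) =1012/315 = 3.21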